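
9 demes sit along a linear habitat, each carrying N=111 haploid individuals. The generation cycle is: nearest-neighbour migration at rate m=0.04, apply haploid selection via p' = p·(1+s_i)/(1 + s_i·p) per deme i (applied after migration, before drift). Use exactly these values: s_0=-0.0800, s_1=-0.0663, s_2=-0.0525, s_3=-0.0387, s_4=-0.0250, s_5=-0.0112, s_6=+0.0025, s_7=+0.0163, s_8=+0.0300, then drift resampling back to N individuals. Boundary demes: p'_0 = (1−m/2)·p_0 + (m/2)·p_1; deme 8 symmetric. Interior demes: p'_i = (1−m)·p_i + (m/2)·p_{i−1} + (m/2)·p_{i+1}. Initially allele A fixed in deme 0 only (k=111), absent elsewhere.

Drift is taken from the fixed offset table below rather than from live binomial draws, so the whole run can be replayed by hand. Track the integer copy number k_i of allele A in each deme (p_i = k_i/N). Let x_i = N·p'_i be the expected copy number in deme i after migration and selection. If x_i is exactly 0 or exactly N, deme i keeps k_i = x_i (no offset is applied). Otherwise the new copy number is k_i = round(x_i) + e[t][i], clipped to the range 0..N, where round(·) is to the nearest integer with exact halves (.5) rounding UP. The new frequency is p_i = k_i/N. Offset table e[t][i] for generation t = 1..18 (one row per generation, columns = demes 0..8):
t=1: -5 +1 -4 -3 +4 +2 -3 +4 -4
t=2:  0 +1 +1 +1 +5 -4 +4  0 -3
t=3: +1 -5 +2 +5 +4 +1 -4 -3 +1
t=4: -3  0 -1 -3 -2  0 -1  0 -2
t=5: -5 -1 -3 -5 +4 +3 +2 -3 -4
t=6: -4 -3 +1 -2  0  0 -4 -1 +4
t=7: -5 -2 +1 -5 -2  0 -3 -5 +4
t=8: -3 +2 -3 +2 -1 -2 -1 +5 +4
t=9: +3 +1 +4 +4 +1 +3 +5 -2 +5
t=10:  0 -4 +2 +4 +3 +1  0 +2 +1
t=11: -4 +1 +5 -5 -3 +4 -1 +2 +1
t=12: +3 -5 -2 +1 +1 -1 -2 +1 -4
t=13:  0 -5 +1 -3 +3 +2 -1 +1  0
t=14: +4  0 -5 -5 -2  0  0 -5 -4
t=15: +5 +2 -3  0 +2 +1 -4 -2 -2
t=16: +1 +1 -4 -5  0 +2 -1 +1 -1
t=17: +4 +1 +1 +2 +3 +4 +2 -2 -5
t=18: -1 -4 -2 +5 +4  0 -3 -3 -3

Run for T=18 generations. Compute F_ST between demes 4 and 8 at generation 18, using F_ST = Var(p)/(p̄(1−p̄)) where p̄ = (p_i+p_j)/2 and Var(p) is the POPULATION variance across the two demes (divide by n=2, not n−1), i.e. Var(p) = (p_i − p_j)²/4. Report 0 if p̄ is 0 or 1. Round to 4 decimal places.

t=0: k=[111 0 0 0 0 0 0 0 0]
t=1: x=[108.5911 2.0756 0.0000 0.0000 0.0000 0.0000 0.0000 0.0000 0.0000] k=[104 3 0 0 0 0 0 0 0]
t=2: x=[101.2644 4.6449 0.0569 0.0000 0.0000 0.0000 0.0000 0.0000 0.0000] k=[101 6 1 0 0 0 0 0 0]
t=3: x=[98.1847 7.3169 1.0238 0.0192 0.0000 0.0000 0.0000 0.0000 0.0000] k=[99 2 3 5 0 0 0 0 0]
t=4: x=[96.0115 3.7062 2.8655 4.6798 0.0975 0.0000 0.0000 0.0000 0.0000] k=[93 4 2 2 0 0 0 0 0]
t=5: x=[89.8281 5.3779 1.9348 1.8854 0.0390 0.0000 0.0000 0.0000 0.0000] k=[85 4 0 0 4 0 0 0 0]
t=6: x=[81.6141 5.1899 0.0758 0.0769 3.7472 0.0791 0.0000 0.0000 0.0000] k=[78 2 1 0 4 0 0 0 0]
t=7: x=[74.4662 3.2748 0.9479 0.0961 3.7472 0.0791 0.0000 0.0000 0.0000] k=[69 1 2 0 2 0 0 0 0]
t=8: x=[65.4179 2.2254 1.8398 0.0769 1.8728 0.0396 0.0000 0.0000 0.0000] k=[62 4 0 2 1 0 0 0 0]
t=9: x=[58.5397 4.7576 0.1137 1.8662 0.9752 0.0198 0.0000 0.0000 0.0000] k=[62 6 4 6 2 3 0 0 0]
t=10: x=[58.5799 6.6387 3.8733 5.6641 2.0485 2.8881 0.0601 0.0000 0.0000] k=[59 3 6 10 5 4 0 0 0]
t=11: x=[55.5676 3.9126 5.7202 9.4724 4.9587 3.8974 0.0802 0.0000 0.0000] k=[52 5 11 4 2 8 0 0 0]
t=12: x=[48.7699 5.6788 10.2281 3.9470 2.1070 7.6395 0.1604 0.0000 0.0000] k=[52 1 8 5 3 7 0 0 0]
t=13: x=[48.6906 2.0194 7.4179 4.8342 3.0441 6.7087 0.1403 0.0000 0.0000] k=[49 0 8 2 6 9 0 0 0]
t=14: x=[45.7622 1.0651 7.3415 2.1165 5.8384 8.6696 0.1804 0.0000 0.0000] k=[50 1 2 0 4 9 0 0 0]
t=15: x=[46.7501 1.8696 1.8398 0.1154 3.9231 8.6299 0.1804 0.0000 0.0000] k=[52 4 0 0 6 10 0 0 0]
t=16: x=[48.7501 4.5698 0.0758 0.1154 5.8188 9.6206 0.2005 0.0000 0.0000] k=[50 6 0 0 6 12 0 0 0]
t=17: x=[46.8489 6.3374 0.1137 0.1154 5.8579 11.5232 0.2406 0.0000 0.0000] k=[51 7 1 2 9 16 2 0 0]
t=18: x=[47.8384 7.2793 1.0807 2.0395 8.7928 15.4298 2.2455 0.0407 0.0000] k=[47 3 0 7 13 15 0 0 0]

0.0622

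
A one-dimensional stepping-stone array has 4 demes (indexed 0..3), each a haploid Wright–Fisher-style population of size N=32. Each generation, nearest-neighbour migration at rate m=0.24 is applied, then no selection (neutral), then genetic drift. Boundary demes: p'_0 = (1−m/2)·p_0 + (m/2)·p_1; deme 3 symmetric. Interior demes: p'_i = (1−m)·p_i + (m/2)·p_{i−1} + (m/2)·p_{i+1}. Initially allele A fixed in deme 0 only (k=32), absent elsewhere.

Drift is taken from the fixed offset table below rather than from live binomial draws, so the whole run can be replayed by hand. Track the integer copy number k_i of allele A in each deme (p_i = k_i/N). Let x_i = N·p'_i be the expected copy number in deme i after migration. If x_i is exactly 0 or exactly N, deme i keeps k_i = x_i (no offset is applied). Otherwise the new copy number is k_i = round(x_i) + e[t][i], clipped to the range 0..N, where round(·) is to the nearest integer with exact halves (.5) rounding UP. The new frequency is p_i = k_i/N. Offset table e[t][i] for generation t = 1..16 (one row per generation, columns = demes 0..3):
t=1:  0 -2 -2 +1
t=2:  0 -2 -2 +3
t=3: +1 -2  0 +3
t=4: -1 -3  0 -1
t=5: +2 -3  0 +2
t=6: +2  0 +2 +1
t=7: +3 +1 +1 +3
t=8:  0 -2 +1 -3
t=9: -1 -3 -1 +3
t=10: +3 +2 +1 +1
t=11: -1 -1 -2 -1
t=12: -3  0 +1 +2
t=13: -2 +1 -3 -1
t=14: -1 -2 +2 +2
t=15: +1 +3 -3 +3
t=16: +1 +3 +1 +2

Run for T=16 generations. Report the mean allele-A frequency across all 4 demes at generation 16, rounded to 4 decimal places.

0.2656

t=0: k=[32 0 0 0]
t=1: x=[28.1600 3.8400 0.0000 0.0000] k=[28 2 0 0]
t=2: x=[24.8800 4.8800 0.2400 0.0000] k=[25 3 0 0]
t=3: x=[22.3600 5.2800 0.3600 0.0000] k=[23 3 0 0]
t=4: x=[20.6000 5.0400 0.3600 0.0000] k=[20 2 0 0]
t=5: x=[17.8400 3.9200 0.2400 0.0000] k=[20 1 0 0]
t=6: x=[17.7200 3.1600 0.1200 0.0000] k=[20 3 2 0]
t=7: x=[17.9600 4.9200 1.8800 0.2400] k=[21 6 3 3]
t=8: x=[19.2000 7.4400 3.3600 3.0000] k=[19 5 4 0]
t=9: x=[17.3200 6.5600 3.6400 0.4800] k=[16 4 3 3]
t=10: x=[14.5600 5.3200 3.1200 3.0000] k=[18 7 4 4]
t=11: x=[16.6800 7.9600 4.3600 4.0000] k=[16 7 2 3]
t=12: x=[14.9200 7.4800 2.7200 2.8800] k=[12 7 4 5]
t=13: x=[11.4000 7.2400 4.4800 4.8800] k=[9 8 1 4]
t=14: x=[8.8800 7.2800 2.2000 3.6400] k=[8 5 4 6]
t=15: x=[7.6400 5.2400 4.3600 5.7600] k=[9 8 1 9]
t=16: x=[8.8800 7.2800 2.8000 8.0400] k=[10 10 4 10]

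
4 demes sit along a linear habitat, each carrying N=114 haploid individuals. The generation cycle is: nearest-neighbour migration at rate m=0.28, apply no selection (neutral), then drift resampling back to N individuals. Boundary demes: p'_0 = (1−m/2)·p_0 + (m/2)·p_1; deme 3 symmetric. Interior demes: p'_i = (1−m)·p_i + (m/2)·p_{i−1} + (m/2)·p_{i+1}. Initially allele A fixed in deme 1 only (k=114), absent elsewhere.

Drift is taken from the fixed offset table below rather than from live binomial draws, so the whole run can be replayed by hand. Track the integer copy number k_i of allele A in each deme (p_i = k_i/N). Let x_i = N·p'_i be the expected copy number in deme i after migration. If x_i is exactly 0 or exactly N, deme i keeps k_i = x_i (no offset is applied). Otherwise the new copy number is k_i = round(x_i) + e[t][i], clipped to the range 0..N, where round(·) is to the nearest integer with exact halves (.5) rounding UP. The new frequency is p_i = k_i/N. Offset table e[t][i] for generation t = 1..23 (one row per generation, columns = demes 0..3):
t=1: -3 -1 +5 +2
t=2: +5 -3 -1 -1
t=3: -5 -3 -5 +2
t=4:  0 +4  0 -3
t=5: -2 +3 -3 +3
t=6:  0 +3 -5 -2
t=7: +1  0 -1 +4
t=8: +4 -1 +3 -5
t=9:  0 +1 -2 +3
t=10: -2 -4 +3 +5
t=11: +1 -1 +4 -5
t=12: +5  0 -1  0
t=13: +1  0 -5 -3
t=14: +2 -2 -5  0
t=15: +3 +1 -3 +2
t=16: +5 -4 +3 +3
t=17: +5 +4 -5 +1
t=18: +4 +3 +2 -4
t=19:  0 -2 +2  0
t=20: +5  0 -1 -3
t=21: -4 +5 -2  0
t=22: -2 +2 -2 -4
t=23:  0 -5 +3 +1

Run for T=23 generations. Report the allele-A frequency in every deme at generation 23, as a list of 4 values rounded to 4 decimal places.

[0.3421, 0.2719, 0.2193, 0.1404]

t=0: k=[0 114 0 0]
t=1: x=[15.9600 82.0800 15.9600 0.0000] k=[13 81 21 0]
t=2: x=[22.5200 63.0800 26.4600 2.9400] k=[28 60 25 2]
t=3: x=[32.4800 50.6200 26.6800 5.2200] k=[27 48 22 7]
t=4: x=[29.9400 41.4200 23.5400 9.1000] k=[30 45 24 6]
t=5: x=[32.1000 39.9600 24.4200 8.5200] k=[30 43 21 12]
t=6: x=[31.8200 38.1000 22.8200 13.2600] k=[32 41 18 11]
t=7: x=[33.2600 36.5200 20.2400 11.9800] k=[34 37 19 16]
t=8: x=[34.4200 34.0600 21.1000 16.4200] k=[38 33 24 11]
t=9: x=[37.3000 32.4400 23.4400 12.8200] k=[37 33 21 16]
t=10: x=[36.4400 31.8800 21.9800 16.7000] k=[34 28 25 22]
t=11: x=[33.1600 28.4200 25.0000 22.4200] k=[34 27 29 17]
t=12: x=[33.0200 28.2600 27.0400 18.6800] k=[38 28 26 19]
t=13: x=[36.6000 29.1200 25.3000 19.9800] k=[38 29 20 17]
t=14: x=[36.7400 29.0000 20.8400 17.4200] k=[39 27 16 17]
t=15: x=[37.3200 27.1400 17.6800 16.8600] k=[40 28 15 19]
t=16: x=[38.3200 27.8600 17.3800 18.4400] k=[43 24 20 21]
t=17: x=[40.3400 26.1000 20.7000 20.8600] k=[45 30 16 22]
t=18: x=[42.9000 30.1400 18.8000 21.1600] k=[47 33 21 17]
t=19: x=[45.0400 33.2800 22.1200 17.5600] k=[45 31 24 18]
t=20: x=[43.0400 31.9800 24.1400 18.8400] k=[48 32 23 16]
t=21: x=[45.7600 32.9800 23.2800 16.9800] k=[42 38 21 17]
t=22: x=[41.4400 36.1800 22.8200 17.5600] k=[39 38 21 14]
t=23: x=[38.8600 35.7600 22.4000 14.9800] k=[39 31 25 16]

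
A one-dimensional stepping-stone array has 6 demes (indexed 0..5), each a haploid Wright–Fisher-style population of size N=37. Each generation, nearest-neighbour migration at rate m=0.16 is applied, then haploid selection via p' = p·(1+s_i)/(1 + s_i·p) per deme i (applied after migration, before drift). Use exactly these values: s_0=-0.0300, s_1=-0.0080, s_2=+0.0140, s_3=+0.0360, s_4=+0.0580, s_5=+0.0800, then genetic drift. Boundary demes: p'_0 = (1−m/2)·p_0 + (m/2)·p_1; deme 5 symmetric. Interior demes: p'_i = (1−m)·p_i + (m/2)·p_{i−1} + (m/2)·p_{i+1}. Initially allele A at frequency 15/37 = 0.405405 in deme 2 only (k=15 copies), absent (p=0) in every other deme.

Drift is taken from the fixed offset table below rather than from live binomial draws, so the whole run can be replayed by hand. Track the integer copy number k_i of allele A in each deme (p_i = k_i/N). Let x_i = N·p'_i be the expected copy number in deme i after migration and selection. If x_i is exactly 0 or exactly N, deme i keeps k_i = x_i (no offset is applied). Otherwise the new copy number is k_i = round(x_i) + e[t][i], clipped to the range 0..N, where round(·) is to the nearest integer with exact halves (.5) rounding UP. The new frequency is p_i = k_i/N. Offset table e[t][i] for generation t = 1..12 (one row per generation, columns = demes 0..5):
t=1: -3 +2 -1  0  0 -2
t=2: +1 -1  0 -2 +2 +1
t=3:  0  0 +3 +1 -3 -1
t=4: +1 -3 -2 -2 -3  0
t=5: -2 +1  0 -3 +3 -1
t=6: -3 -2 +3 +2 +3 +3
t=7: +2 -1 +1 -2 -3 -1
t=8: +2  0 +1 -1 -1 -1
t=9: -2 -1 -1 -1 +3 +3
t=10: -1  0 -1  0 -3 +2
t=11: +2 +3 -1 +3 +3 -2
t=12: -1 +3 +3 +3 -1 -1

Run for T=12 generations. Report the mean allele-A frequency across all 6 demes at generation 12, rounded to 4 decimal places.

0.1577

t=0: k=[0 0 15 0 0 0]
t=1: x=[0.0000 1.1907 12.7158 1.2418 0.0000 0.0000] k=[0 3 12 1 0 0]
t=2: x=[0.2328 3.4548 10.5043 1.8615 0.0846 0.0000] k=[1 2 11 0 2 0]
t=3: x=[1.0485 2.6204 9.4978 1.0764 1.7728 0.1727] k=[1 3 12 2 0 0]
t=4: x=[1.1263 3.5342 10.5847 2.7280 0.1692 0.0000] k=[2 1 9 1 0 0]
t=5: x=[1.8653 1.7069 7.8053 1.6137 0.0846 0.0000] k=[0 3 8 0 3 0]
t=6: x=[0.2328 3.1369 7.0389 0.9109 2.6557 0.2591] k=[0 1 10 3 6 3]
t=7: x=[0.0776 1.6275 8.8130 3.9223 5.7901 3.4749] k=[2 1 10 2 3 2]
t=8: x=[1.8653 1.7863 8.7324 2.8105 2.9914 2.2363] k=[4 2 10 2 2 1]
t=9: x=[3.7364 2.7793 8.8130 2.7280 2.0253 1.1637] k=[2 2 8 2 5 4]
t=10: x=[1.9432 2.4615 7.1196 2.8105 4.9154 4.3679] k=[1 2 6 3 2 6]
t=11: x=[1.0485 2.2232 5.5048 3.2637 2.5297 6.0600] k=[3 5 5 6 6 4]
t=12: x=[3.0731 4.8063 5.1412 6.0980 6.1227 4.4527] k=[2 8 8 9 5 3]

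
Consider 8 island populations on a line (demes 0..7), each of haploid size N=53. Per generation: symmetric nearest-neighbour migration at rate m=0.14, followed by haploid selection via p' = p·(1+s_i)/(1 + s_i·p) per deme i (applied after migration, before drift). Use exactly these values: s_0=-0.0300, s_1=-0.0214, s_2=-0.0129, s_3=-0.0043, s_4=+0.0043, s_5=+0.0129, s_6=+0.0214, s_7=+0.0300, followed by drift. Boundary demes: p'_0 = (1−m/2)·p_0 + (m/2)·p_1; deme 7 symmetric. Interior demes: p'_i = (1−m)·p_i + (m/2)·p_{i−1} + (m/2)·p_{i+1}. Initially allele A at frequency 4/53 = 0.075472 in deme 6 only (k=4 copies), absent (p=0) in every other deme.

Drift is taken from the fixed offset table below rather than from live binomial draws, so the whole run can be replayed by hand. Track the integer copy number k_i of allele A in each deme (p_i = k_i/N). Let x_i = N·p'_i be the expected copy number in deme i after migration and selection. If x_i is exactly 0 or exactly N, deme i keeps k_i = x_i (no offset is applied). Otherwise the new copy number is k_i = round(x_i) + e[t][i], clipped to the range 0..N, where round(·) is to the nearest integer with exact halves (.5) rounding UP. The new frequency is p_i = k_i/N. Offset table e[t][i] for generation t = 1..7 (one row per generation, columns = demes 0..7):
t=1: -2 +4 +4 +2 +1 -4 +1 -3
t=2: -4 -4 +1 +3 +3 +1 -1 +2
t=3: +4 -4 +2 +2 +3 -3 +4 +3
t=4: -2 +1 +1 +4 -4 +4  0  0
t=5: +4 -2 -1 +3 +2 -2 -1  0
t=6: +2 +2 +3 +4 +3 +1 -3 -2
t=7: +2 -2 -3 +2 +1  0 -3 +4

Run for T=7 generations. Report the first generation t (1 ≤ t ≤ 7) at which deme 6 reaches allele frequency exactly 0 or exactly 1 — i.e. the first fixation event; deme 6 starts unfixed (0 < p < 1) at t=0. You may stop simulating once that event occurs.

t=0: k=[0 0 0 0 0 0 4 0]
t=1: x=[0.0000 0.0000 0.0000 0.0000 0.0000 0.2836 3.5087 0.2884] k=[0 0 0 0 0 0 5 0]
t=2: x=[0.0000 0.0000 0.0000 0.0000 0.0000 0.3545 4.3844 0.3604] k=[0 0 0 0 0 1 3 2]
t=3: x=[0.0000 0.0000 0.0000 0.0000 0.0703 1.0835 2.8465 2.1296] k=[0 0 0 0 3 0 7 5]
t=4: x=[0.0000 0.0000 0.0000 0.2091 2.5906 0.7089 6.4896 5.2788] k=[0 0 0 4 0 5 6 5]
t=5: x=[0.0000 0.0000 0.2764 3.4262 0.6327 4.7754 5.9713 5.2072] k=[0 0 0 6 3 3 5 5]
t=6: x=[0.0000 0.0000 0.4146 5.3492 3.2230 3.1781 4.9543 5.1355] k=[0 0 3 9 6 4 2 3]
t=7: x=[0.0000 0.2055 3.1711 8.3397 6.0931 4.0477 2.2553 3.0129] k=[0 0 0 10 7 4 0 7]

7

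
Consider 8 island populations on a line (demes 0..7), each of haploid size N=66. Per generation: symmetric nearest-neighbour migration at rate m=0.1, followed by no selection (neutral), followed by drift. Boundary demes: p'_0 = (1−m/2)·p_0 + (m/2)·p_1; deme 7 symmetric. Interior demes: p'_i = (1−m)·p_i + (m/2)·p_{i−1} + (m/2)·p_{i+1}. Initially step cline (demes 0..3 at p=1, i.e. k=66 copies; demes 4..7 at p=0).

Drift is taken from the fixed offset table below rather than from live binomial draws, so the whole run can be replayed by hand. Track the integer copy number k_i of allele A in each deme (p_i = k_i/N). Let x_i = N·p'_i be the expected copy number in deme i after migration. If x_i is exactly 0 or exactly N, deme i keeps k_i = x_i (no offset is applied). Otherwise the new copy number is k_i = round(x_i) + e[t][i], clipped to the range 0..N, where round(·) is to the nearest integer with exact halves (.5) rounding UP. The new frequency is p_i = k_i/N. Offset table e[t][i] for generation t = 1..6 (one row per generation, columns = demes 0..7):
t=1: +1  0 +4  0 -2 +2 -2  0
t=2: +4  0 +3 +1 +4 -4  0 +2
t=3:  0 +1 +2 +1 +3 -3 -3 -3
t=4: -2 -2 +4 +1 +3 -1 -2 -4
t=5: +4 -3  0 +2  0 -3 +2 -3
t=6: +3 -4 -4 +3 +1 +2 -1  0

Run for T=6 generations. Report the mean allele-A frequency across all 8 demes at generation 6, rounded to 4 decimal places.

0.5265

t=0: k=[66 66 66 66 0 0 0 0]
t=1: x=[66.0000 66.0000 66.0000 62.7000 3.3000 0.0000 0.0000 0.0000] k=[66 66 66 63 1 0 0 0]
t=2: x=[66.0000 66.0000 65.8500 60.0500 4.0500 0.0500 0.0000 0.0000] k=[66 66 66 61 8 0 0 0]
t=3: x=[66.0000 66.0000 65.7500 58.6000 10.2500 0.4000 0.0000 0.0000] k=[66 66 66 60 13 0 0 0]
t=4: x=[66.0000 66.0000 65.7000 57.9500 14.7000 0.6500 0.0000 0.0000] k=[66 66 66 59 18 0 0 0]
t=5: x=[66.0000 66.0000 65.6500 57.3000 19.1500 0.9000 0.0000 0.0000] k=[66 66 66 59 19 0 0 0]
t=6: x=[66.0000 66.0000 65.6500 57.3500 20.0500 0.9500 0.0000 0.0000] k=[66 66 62 60 21 3 0 0]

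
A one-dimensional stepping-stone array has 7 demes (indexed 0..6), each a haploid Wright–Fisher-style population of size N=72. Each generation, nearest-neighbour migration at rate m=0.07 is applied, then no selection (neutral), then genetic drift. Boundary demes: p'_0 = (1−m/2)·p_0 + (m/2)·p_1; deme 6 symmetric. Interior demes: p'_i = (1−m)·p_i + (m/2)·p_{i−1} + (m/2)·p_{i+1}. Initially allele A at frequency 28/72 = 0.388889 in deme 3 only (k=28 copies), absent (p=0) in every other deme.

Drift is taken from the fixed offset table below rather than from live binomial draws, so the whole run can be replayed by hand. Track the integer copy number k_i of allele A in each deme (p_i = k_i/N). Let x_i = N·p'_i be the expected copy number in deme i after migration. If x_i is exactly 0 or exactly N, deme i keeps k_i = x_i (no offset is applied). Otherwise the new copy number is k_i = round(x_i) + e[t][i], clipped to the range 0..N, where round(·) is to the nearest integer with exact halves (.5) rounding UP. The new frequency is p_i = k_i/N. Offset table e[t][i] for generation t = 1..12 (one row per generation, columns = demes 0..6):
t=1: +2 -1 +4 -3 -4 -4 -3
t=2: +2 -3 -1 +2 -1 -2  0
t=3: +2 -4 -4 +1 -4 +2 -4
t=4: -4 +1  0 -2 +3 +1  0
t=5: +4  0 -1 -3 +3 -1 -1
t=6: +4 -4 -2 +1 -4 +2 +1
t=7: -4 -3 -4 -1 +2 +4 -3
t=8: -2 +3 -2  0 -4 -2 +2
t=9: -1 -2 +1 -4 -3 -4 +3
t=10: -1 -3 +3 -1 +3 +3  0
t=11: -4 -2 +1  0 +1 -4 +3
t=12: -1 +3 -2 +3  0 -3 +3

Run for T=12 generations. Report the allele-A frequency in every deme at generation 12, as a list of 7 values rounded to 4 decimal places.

[0.0000, 0.0417, 0.0556, 0.1250, 0.0556, 0.0000, 0.1528]

t=0: k=[0 0 0 28 0 0 0]
t=1: x=[0.0000 0.0000 0.9800 26.0400 0.9800 0.0000 0.0000] k=[0 0 5 23 0 0 0]
t=2: x=[0.0000 0.1750 5.4550 21.5650 0.8050 0.0000 0.0000] k=[0 0 4 24 0 0 0]
t=3: x=[0.0000 0.1400 4.5600 22.4600 0.8400 0.0000 0.0000] k=[0 0 1 23 0 0 0]
t=4: x=[0.0000 0.0350 1.7350 21.4250 0.8050 0.0000 0.0000] k=[0 1 2 19 4 0 0]
t=5: x=[0.0350 1.0000 2.5600 17.8800 4.3850 0.1400 0.0000] k=[4 1 2 15 7 0 0]
t=6: x=[3.8950 1.1400 2.4200 14.2650 7.0350 0.2450 0.0000] k=[8 0 0 15 3 2 0]
t=7: x=[7.7200 0.2800 0.5250 14.0550 3.3850 1.9650 0.0700] k=[4 0 0 13 5 6 0]
t=8: x=[3.8600 0.1400 0.4550 12.2650 5.3150 5.7550 0.2100] k=[2 3 0 12 1 4 2]
t=9: x=[2.0350 2.8600 0.5250 11.1950 1.4900 3.8250 2.0700] k=[1 1 2 7 0 0 5]
t=10: x=[1.0000 1.0350 2.1400 6.5800 0.2450 0.1750 4.8250] k=[0 0 5 6 3 3 5]
t=11: x=[0.0000 0.1750 4.8600 5.8600 3.1050 3.0700 4.9300] k=[0 0 6 6 4 0 8]
t=12: x=[0.0000 0.2100 5.7900 5.9300 3.9300 0.4200 7.7200] k=[0 3 4 9 4 0 11]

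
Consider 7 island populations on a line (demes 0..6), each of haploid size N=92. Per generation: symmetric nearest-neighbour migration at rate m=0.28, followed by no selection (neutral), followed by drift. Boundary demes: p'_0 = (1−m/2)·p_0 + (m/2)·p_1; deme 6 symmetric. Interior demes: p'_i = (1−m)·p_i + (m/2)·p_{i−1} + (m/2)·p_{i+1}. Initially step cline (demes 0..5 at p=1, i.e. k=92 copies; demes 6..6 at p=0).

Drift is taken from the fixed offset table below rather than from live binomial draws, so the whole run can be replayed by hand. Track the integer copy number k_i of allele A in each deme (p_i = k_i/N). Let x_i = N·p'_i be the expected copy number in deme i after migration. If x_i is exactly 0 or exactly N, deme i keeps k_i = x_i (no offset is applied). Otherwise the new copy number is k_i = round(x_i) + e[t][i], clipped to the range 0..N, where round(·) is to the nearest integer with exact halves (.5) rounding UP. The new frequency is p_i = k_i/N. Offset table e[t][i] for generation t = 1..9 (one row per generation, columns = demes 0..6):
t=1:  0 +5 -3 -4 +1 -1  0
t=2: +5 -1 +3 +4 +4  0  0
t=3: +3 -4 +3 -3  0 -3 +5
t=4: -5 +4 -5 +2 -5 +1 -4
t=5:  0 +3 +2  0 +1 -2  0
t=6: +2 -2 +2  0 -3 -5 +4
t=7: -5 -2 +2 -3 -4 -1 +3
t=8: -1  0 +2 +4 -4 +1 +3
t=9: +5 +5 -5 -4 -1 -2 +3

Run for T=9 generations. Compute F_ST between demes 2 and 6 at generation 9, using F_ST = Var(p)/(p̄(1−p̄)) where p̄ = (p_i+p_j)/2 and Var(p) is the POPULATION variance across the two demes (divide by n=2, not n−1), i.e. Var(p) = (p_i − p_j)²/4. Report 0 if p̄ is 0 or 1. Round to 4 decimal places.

t=0: k=[92 92 92 92 92 92 0]
t=1: x=[92.0000 92.0000 92.0000 92.0000 92.0000 79.1200 12.8800] k=[92 92 92 92 92 78 13]
t=2: x=[92.0000 92.0000 92.0000 92.0000 90.0400 70.8600 22.1000] k=[92 92 92 92 92 71 22]
t=3: x=[92.0000 92.0000 92.0000 92.0000 89.0600 67.0800 28.8600] k=[92 92 92 92 89 64 34]
t=4: x=[92.0000 92.0000 92.0000 91.5800 85.9200 63.3000 38.2000] k=[92 92 92 92 81 64 34]
t=5: x=[92.0000 92.0000 92.0000 90.4600 80.1600 62.1800 38.2000] k=[92 92 92 90 81 60 38]
t=6: x=[92.0000 92.0000 91.7200 89.0200 79.3200 59.8600 41.0800] k=[92 92 92 89 76 55 45]
t=7: x=[92.0000 92.0000 91.5800 87.6000 74.8800 56.5400 46.4000] k=[92 92 92 85 71 56 49]
t=8: x=[92.0000 92.0000 91.0200 84.0200 70.8600 57.1200 49.9800] k=[92 92 92 88 67 58 53]
t=9: x=[92.0000 92.0000 91.4400 85.6200 68.6800 58.5600 53.7000] k=[92 92 86 82 68 57 57]

0.1434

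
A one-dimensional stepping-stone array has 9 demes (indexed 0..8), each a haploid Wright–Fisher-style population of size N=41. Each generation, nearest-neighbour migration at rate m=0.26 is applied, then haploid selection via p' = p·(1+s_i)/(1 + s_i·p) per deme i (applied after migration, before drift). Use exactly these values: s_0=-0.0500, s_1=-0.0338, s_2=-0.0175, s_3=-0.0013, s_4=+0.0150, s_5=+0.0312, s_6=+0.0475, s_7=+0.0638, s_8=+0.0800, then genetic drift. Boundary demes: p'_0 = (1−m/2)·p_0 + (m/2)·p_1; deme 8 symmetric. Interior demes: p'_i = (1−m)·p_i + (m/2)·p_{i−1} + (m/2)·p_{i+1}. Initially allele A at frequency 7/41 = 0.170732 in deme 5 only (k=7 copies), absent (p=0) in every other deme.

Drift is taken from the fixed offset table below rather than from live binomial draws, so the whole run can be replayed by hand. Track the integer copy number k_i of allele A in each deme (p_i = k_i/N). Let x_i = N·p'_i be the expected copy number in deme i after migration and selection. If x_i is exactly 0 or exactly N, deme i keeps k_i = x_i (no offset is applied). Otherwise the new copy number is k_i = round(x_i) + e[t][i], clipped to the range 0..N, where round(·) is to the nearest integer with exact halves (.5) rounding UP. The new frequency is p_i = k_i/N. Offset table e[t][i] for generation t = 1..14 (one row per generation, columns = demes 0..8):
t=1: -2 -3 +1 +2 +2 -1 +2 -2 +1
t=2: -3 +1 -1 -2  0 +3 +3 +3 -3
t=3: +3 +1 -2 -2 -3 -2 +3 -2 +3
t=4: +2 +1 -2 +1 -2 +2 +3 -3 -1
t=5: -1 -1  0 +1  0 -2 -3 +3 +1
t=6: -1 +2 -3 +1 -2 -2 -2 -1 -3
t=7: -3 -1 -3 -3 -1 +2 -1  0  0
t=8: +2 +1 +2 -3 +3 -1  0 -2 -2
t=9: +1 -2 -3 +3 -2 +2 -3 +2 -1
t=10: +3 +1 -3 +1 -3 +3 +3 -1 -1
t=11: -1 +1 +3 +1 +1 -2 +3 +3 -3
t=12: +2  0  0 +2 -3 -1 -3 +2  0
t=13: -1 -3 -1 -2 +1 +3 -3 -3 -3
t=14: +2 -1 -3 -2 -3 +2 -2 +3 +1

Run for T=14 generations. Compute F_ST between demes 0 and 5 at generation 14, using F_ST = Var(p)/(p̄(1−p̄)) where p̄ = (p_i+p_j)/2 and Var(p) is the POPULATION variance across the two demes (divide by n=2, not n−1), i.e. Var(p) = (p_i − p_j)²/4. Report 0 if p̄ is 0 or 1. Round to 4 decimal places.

0.0933

t=0: k=[0 0 0 0 0 7 0 0 0]
t=1: x=[0.0000 0.0000 0.0000 0.0000 0.9233 5.3206 0.9522 0.0000 0.0000] k=[0 0 0 0 3 4 3 0 0]
t=2: x=[0.0000 0.0000 0.0000 0.3895 2.7783 3.8457 2.8611 0.4146 0.0000] k=[0 0 0 0 3 7 6 3 0]
t=3: x=[0.0000 0.0000 0.0000 0.3895 3.1733 6.5166 5.9729 3.1766 0.4209] k=[0 0 0 0 0 5 9 1 3]
t=4: x=[0.0000 0.0000 0.0000 0.0000 0.6596 5.0034 7.7268 2.4380 2.9435] k=[0 0 0 0 0 7 11 0 2]
t=5: x=[0.0000 0.0000 0.0000 0.0000 0.9233 6.7821 9.3815 1.7931 1.8728] k=[0 0 0 0 1 5 6 5 3]
t=6: x=[0.0000 0.0000 0.0000 0.1298 1.4101 4.7372 5.9729 5.1417 3.4985] k=[0 0 0 1 0 3 4 4 0]
t=7: x=[0.0000 0.0000 0.1277 0.7391 0.5277 2.8196 4.0357 3.6821 0.5610] k=[0 0 0 0 0 5 3 4 1]
t=8: x=[0.0000 0.0000 0.0000 0.0000 0.6596 4.2045 3.5371 3.6821 1.4971] k=[0 0 0 0 4 3 4 2 0]
t=9: x=[0.0000 0.0000 0.0000 0.5193 3.3961 3.3534 3.7657 2.1210 0.2807] k=[0 0 0 4 1 5 1 4 0]
t=10: x=[0.0000 0.0000 0.5110 3.0863 1.9373 4.0713 1.9963 3.2714 0.5610] k=[0 0 0 4 0 7 5 2 0]
t=11: x=[0.0000 0.0000 0.5110 2.9564 1.4507 5.9853 5.0727 2.2584 0.2807] k=[0 0 4 4 2 4 8 5 0]
t=12: x=[0.0000 0.5026 3.4242 3.7356 2.5554 4.3787 7.3663 5.0055 0.7011] k=[0 1 3 6 0 3 4 7 1]
t=13: x=[0.1235 1.0928 3.0793 4.8245 1.1870 2.8196 4.4404 6.1462 1.9157] k=[0 0 2 3 2 6 1 3 0]
t=14: x=[0.0000 0.2513 1.8387 2.7367 2.6871 4.9625 1.9963 2.4908 0.4209] k=[0 0 0 1 0 7 0 5 1]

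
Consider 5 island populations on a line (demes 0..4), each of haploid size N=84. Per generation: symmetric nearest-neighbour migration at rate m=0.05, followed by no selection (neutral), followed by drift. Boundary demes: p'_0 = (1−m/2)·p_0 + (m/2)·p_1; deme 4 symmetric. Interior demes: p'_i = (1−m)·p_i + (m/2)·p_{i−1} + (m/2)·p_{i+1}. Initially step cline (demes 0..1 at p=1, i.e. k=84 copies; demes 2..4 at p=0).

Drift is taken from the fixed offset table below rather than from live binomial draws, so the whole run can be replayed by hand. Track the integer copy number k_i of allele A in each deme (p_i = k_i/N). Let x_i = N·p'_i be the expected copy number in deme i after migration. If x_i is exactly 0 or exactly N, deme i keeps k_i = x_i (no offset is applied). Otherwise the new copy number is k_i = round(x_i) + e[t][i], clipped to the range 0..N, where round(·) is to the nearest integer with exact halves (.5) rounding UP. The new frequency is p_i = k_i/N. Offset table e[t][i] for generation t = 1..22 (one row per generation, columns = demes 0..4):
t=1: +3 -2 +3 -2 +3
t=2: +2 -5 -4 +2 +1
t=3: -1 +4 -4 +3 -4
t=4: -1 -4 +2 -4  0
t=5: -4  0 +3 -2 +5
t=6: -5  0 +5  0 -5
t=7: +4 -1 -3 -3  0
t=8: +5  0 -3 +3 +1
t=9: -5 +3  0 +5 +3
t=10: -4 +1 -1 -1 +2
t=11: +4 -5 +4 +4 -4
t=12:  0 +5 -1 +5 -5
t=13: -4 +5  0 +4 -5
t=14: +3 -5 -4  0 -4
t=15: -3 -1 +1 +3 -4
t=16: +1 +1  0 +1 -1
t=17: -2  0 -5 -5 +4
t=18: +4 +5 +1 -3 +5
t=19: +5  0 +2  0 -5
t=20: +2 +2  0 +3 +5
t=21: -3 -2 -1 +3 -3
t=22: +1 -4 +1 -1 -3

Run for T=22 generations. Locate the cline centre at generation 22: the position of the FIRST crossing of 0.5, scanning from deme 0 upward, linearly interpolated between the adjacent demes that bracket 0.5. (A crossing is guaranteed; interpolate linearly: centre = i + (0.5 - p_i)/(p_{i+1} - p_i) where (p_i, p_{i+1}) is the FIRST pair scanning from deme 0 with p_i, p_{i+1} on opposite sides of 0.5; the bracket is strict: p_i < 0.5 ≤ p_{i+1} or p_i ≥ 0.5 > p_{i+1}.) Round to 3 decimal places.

t=0: k=[84 84 0 0 0]
t=1: x=[84.0000 81.9000 2.1000 0.0000 0.0000] k=[84 80 5 0 0]
t=2: x=[83.9000 78.2250 6.7500 0.1250 0.0000] k=[84 73 3 2 0]
t=3: x=[83.7250 71.5250 4.7250 1.9750 0.0500] k=[83 76 1 5 0]
t=4: x=[82.8250 74.3000 2.9750 4.7750 0.1250] k=[82 70 5 1 0]
t=5: x=[81.7000 68.6750 6.5250 1.0750 0.0250] k=[78 69 10 0 5]
t=6: x=[77.7750 67.7500 11.2250 0.3750 4.8750] k=[73 68 16 0 0]
t=7: x=[72.8750 66.8250 16.9000 0.4000 0.0000] k=[77 66 14 0 0]
t=8: x=[76.7250 64.9750 14.9500 0.3500 0.0000] k=[82 65 12 3 0]
t=9: x=[81.5750 64.1000 13.1000 3.1500 0.0750] k=[77 67 13 8 3]
t=10: x=[76.7500 65.9000 14.2250 8.0000 3.1250] k=[73 67 13 7 5]
t=11: x=[72.8500 65.8000 14.2000 7.1000 5.0500] k=[77 61 18 11 1]
t=12: x=[76.6000 60.3250 18.9000 10.9250 1.2500] k=[77 65 18 16 0]
t=13: x=[76.7000 64.1250 19.1250 15.6500 0.4000] k=[73 69 19 20 0]
t=14: x=[72.9000 67.8500 20.2750 19.4750 0.5000] k=[76 63 16 19 0]
t=15: x=[75.6750 62.1500 17.2500 18.4500 0.4750] k=[73 61 18 21 0]
t=16: x=[72.7000 60.2250 19.1500 20.4000 0.5250] k=[74 61 19 21 0]
t=17: x=[73.6750 60.2750 20.1000 20.4250 0.5250] k=[72 60 15 15 5]
t=18: x=[71.7000 59.1750 16.1250 14.7500 5.2500] k=[76 64 17 12 10]
t=19: x=[75.7000 63.1250 18.0500 12.0750 10.0500] k=[81 63 20 12 5]
t=20: x=[80.5500 62.3750 20.8750 12.0250 5.1750] k=[83 64 21 15 10]
t=21: x=[82.5250 63.4000 21.9250 15.0250 10.1250] k=[80 61 21 18 7]
t=22: x=[79.5250 60.4750 21.9250 17.8000 7.2750] k=[81 56 23 17 4]

1.424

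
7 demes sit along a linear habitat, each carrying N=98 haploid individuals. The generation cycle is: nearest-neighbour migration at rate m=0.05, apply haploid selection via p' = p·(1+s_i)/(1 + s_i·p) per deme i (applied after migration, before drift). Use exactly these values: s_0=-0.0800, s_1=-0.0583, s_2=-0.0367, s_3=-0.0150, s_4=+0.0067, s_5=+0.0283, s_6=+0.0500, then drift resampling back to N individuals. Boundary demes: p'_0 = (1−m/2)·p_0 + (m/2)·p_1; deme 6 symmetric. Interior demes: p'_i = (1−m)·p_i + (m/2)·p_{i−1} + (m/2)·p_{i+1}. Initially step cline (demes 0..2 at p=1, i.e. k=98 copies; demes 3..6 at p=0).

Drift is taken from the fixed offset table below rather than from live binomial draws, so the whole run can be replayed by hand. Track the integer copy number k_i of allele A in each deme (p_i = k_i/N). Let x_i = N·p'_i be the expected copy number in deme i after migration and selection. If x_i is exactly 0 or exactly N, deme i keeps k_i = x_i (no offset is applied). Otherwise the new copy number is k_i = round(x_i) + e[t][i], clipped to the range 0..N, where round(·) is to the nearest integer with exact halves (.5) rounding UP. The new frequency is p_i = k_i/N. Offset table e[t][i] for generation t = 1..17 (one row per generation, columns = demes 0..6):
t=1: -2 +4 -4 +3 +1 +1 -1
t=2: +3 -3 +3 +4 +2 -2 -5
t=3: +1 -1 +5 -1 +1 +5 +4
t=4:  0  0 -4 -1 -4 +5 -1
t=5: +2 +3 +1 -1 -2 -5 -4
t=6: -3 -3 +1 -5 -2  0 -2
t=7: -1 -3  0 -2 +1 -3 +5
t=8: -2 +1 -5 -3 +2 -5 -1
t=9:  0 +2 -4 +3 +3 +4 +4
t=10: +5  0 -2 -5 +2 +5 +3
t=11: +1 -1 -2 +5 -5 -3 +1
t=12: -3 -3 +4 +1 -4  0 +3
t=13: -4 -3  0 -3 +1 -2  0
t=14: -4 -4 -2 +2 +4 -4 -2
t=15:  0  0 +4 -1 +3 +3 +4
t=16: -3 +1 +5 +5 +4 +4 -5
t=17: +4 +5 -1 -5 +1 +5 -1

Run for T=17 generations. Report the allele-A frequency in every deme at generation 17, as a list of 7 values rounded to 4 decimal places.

t=0: k=[98 98 98 0 0 0 0]
t=1: x=[98.0000 98.0000 95.4591 2.4142 0.0000 0.0000 0.0000] k=[98 98 91 5 0 0 0]
t=2: x=[98.0000 97.8142 88.7155 6.9271 0.1258 0.0000 0.0000] k=[98 95 92 11 2 0 0]
t=3: x=[97.9185 94.8203 89.7725 12.6327 2.1892 0.0514 0.0000] k=[98 94 95 12 3 5 0]
t=4: x=[97.8913 93.8951 92.7162 13.6712 3.2962 4.9546 0.1312] k=[98 94 89 13 0 10 0]
t=5: x=[97.8913 93.7367 86.8612 14.3885 0.5788 9.7421 0.2625] k=[98 97 88 13 0 5 0]
t=6: x=[97.9728 96.7267 85.9607 14.3637 0.4530 4.8777 0.1312] k=[95 94 87 9 0 5 0]
t=7: x=[94.7208 93.6046 84.8038 10.5815 0.3523 4.8777 0.1312] k=[94 91 85 9 1 2 5]
t=8: x=[93.5866 90.5204 82.7754 10.5568 1.2331 2.1068 5.1583] k=[92 92 78 8 3 0 4]
t=9: x=[91.5128 91.2838 75.9680 9.4946 3.0698 0.1799 4.0869] k=[92 93 72 12 6 4 8]
t=10: x=[91.5397 92.1270 70.2879 13.1767 6.1383 4.2623 8.2617] k=[97 92 68 8 8 9 11]
t=11: x=[96.7784 91.1521 66.3035 9.3711 8.0743 9.2563 11.4336] k=[98 90 64 14 3 6 12]
t=12: x=[97.7826 89.0745 62.5585 14.7843 3.3717 6.2360 12.3677] k=[95 86 67 16 0 6 15]
t=13: x=[94.5046 85.0915 65.3916 16.6649 0.5537 6.2360 15.3977] k=[91 82 65 14 2 4 15]
t=14: x=[90.1968 80.9713 63.3168 14.7843 2.3654 4.3393 15.3460] k=[86 77 61 17 6 0 13]
t=15: x=[84.8546 75.8109 59.4290 17.6057 6.1635 0.4884 13.2232] k=[85 76 63 17 9 3 17]
t=16: x=[83.7917 74.8549 61.3210 17.7295 9.1050 3.5954 17.3352] k=[81 76 66 23 13 8 12]
t=17: x=[79.6645 74.8291 64.3538 23.5535 13.2011 8.4377 12.4196] k=[84 80 63 19 14 13 11]

[0.8571, 0.8163, 0.6429, 0.1939, 0.1429, 0.1327, 0.1122]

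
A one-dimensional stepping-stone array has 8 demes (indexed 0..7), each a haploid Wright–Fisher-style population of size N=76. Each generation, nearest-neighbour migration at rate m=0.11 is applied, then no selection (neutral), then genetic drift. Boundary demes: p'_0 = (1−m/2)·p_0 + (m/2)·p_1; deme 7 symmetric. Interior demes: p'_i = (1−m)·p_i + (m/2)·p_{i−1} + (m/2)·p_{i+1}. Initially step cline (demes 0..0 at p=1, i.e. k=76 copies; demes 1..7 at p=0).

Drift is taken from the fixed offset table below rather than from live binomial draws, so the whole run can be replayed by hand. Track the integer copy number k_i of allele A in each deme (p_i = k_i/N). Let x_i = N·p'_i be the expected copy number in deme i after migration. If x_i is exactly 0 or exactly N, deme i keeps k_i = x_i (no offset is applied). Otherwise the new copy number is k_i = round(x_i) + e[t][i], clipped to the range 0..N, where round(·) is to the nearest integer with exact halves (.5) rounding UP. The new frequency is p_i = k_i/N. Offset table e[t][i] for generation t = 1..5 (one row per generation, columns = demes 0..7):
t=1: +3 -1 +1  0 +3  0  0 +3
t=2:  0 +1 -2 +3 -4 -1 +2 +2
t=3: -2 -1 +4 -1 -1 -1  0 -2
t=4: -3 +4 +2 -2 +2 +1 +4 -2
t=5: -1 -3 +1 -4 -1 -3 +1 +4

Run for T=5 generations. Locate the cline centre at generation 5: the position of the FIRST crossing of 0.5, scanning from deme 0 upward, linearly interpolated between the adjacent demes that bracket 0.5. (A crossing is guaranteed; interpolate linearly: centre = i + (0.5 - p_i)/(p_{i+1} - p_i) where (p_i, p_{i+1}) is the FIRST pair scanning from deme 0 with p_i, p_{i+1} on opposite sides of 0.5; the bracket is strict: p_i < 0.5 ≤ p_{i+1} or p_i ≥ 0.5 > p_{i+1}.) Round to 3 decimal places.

t=0: k=[76 0 0 0 0 0 0 0]
t=1: x=[71.8200 4.1800 0.0000 0.0000 0.0000 0.0000 0.0000 0.0000] k=[75 3 0 0 0 0 0 0]
t=2: x=[71.0400 6.7950 0.1650 0.0000 0.0000 0.0000 0.0000 0.0000] k=[71 8 0 0 0 0 0 0]
t=3: x=[67.5350 11.0250 0.4400 0.0000 0.0000 0.0000 0.0000 0.0000] k=[66 10 4 0 0 0 0 0]
t=4: x=[62.9200 12.7500 4.1100 0.2200 0.0000 0.0000 0.0000 0.0000] k=[60 17 6 0 0 0 0 0]
t=5: x=[57.6350 18.7600 6.2750 0.3300 0.0000 0.0000 0.0000 0.0000] k=[57 16 7 0 0 0 0 0]

0.463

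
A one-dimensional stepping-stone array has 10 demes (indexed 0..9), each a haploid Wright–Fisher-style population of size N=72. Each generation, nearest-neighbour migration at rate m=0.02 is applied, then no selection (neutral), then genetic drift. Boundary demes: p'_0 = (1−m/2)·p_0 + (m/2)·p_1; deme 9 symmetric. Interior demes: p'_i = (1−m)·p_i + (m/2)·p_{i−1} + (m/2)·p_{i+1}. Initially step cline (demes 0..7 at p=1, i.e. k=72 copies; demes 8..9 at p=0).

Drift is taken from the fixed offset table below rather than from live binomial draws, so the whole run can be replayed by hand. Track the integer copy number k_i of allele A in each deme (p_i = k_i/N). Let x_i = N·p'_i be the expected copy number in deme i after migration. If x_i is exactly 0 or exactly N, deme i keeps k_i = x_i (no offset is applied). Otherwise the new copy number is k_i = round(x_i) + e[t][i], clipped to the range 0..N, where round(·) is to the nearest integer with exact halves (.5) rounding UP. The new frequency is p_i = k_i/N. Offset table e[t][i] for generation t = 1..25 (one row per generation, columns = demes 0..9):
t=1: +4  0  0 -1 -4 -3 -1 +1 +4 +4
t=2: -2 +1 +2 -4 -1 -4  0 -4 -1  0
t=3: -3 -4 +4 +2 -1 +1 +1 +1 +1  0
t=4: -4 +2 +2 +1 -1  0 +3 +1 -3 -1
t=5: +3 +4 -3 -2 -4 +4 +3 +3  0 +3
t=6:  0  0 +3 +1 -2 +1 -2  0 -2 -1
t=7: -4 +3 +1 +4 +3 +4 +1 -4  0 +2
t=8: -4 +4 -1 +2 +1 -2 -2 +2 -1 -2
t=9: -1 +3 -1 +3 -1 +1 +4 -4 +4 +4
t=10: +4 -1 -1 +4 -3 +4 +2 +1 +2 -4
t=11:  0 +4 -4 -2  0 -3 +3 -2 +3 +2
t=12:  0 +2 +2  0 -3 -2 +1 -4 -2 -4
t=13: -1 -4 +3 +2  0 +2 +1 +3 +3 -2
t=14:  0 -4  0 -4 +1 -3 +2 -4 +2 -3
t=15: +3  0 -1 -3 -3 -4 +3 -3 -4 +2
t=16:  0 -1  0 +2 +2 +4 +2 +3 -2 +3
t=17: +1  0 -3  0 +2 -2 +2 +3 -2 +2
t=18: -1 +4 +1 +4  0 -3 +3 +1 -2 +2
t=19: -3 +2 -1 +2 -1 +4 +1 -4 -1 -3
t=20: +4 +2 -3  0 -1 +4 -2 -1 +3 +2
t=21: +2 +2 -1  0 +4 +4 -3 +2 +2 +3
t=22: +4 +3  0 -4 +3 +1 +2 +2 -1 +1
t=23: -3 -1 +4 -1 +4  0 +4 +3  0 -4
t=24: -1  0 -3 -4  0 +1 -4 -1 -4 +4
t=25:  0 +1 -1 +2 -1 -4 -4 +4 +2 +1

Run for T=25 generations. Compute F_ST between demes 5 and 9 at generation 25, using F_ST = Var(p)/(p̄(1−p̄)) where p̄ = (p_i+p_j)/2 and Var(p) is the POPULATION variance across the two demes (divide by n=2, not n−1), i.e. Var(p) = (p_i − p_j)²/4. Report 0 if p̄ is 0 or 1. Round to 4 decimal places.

0.5928

t=0: k=[72 72 72 72 72 72 72 72 0 0]
t=1: x=[72.0000 72.0000 72.0000 72.0000 72.0000 72.0000 72.0000 71.2800 0.7200 0.0000] k=[72 72 72 72 72 72 72 72 5 0]
t=2: x=[72.0000 72.0000 72.0000 72.0000 72.0000 72.0000 72.0000 71.3300 5.6200 0.0500] k=[72 72 72 72 72 72 72 67 5 0]
t=3: x=[72.0000 72.0000 72.0000 72.0000 72.0000 72.0000 71.9500 66.4300 5.5700 0.0500] k=[72 72 72 72 72 72 72 67 7 0]
t=4: x=[72.0000 72.0000 72.0000 72.0000 72.0000 72.0000 71.9500 66.4500 7.5300 0.0700] k=[72 72 72 72 72 72 72 67 5 0]
t=5: x=[72.0000 72.0000 72.0000 72.0000 72.0000 72.0000 71.9500 66.4300 5.5700 0.0500] k=[72 72 72 72 72 72 72 69 6 3]
t=6: x=[72.0000 72.0000 72.0000 72.0000 72.0000 72.0000 71.9700 68.4000 6.6000 3.0300] k=[72 72 72 72 72 72 70 68 5 2]
t=7: x=[72.0000 72.0000 72.0000 72.0000 72.0000 71.9800 70.0000 67.3900 5.6000 2.0300] k=[72 72 72 72 72 72 71 63 6 4]
t=8: x=[72.0000 72.0000 72.0000 72.0000 72.0000 71.9900 70.9300 62.5100 6.5500 4.0200] k=[72 72 72 72 72 70 69 65 6 2]
t=9: x=[72.0000 72.0000 72.0000 72.0000 71.9800 70.0100 68.9700 64.4500 6.5500 2.0400] k=[72 72 72 72 71 71 72 60 11 6]
t=10: x=[72.0000 72.0000 72.0000 71.9900 71.0100 71.0100 71.8700 59.6300 11.4400 6.0500] k=[72 72 72 72 68 72 72 61 13 2]
t=11: x=[72.0000 72.0000 72.0000 71.9600 68.0800 71.9600 71.8900 60.6300 13.3700 2.1100] k=[72 72 72 70 68 69 72 59 16 4]
t=12: x=[72.0000 72.0000 71.9800 70.0000 68.0300 69.0200 71.8400 58.7000 16.3100 4.1200] k=[72 72 72 70 65 67 72 55 14 0]
t=13: x=[72.0000 72.0000 71.9800 69.9700 65.0700 67.0300 71.7800 54.7600 14.2700 0.1400] k=[72 72 72 72 65 69 72 58 17 0]
t=14: x=[72.0000 72.0000 72.0000 71.9300 65.1100 68.9900 71.8300 57.7300 17.2400 0.1700] k=[72 72 72 68 66 66 72 54 19 0]
t=15: x=[72.0000 72.0000 71.9600 68.0200 66.0200 66.0600 71.7600 53.8300 19.1600 0.1900] k=[72 72 71 65 63 62 72 51 15 2]
t=16: x=[72.0000 71.9900 70.9500 65.0400 63.0100 62.1100 71.6900 50.8500 15.2300 2.1300] k=[72 71 71 67 65 66 72 54 13 5]
t=17: x=[71.9900 71.0100 70.9600 67.0200 65.0300 66.0500 71.7600 53.7700 13.3300 5.0800] k=[72 71 68 67 67 64 72 57 11 7]
t=18: x=[71.9900 70.9800 68.0200 67.0100 66.9700 64.1100 71.7700 56.6900 11.4200 7.0400] k=[71 72 69 71 67 61 72 58 9 9]
t=19: x=[71.0100 71.9600 69.0500 70.9400 66.9800 61.1700 71.7500 57.6500 9.4900 9.0000] k=[68 72 68 72 66 65 72 54 8 6]
t=20: x=[68.0400 71.9200 68.0800 71.9000 66.0500 65.0800 71.7500 53.7200 8.4400 6.0200] k=[72 72 65 72 65 69 70 53 11 8]
t=21: x=[72.0000 71.9300 65.1400 71.8600 65.1100 68.9700 69.8200 52.7500 11.3900 8.0300] k=[72 72 64 72 69 72 67 55 13 11]
t=22: x=[72.0000 71.9200 64.1600 71.8900 69.0600 71.9200 66.9300 54.7000 13.4000 11.0200] k=[72 72 64 68 72 72 69 57 12 12]
t=23: x=[72.0000 71.9200 64.1200 68.0000 71.9600 71.9700 68.9100 56.6700 12.4500 12.0000] k=[72 71 68 67 72 72 72 60 12 8]
t=24: x=[71.9900 70.9800 68.0200 67.0600 71.9500 72.0000 71.8800 59.6400 12.4400 8.0400] k=[71 71 65 63 72 72 68 59 8 12]
t=25: x=[71.0000 70.9400 65.0400 63.1100 71.9100 71.9600 67.9500 58.5800 8.5500 11.9600] k=[71 72 64 65 71 68 64 63 11 13]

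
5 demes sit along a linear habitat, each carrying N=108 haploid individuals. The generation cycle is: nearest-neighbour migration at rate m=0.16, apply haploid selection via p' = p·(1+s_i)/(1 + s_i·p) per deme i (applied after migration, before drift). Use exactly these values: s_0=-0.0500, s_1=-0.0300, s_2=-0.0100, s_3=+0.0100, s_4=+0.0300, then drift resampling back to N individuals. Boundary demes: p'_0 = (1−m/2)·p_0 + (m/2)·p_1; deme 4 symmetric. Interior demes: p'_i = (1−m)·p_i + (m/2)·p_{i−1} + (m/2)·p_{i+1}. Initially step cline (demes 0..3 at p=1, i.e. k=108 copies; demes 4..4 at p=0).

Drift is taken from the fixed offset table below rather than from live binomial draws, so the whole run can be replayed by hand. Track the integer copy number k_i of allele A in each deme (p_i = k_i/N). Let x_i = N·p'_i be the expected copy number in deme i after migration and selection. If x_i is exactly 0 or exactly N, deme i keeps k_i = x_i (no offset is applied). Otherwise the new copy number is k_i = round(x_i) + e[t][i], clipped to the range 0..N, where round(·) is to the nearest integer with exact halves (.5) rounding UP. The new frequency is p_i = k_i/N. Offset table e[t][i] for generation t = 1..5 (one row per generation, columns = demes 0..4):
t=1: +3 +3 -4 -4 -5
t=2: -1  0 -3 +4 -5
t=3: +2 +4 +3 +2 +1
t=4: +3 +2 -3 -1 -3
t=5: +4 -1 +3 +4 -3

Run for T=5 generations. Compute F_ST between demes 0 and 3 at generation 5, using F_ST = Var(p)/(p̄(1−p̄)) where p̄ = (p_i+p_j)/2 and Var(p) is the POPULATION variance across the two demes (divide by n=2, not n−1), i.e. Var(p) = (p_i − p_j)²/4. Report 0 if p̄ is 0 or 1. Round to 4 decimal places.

0.1250

t=0: k=[108 108 108 108 0]
t=1: x=[108.0000 108.0000 108.0000 99.4388 8.8779] k=[108 108 108 95 4]
t=2: x=[108.0000 108.0000 106.9496 88.9168 11.5821] k=[108 108 104 93 7]
t=3: x=[108.0000 107.6701 103.3959 87.1678 14.2415] k=[108 108 106 89 15]
t=4: x=[108.0000 107.8351 104.7686 84.6228 21.4231] k=[108 108 102 84 18]
t=5: x=[108.0000 107.5052 100.9743 80.3651 23.8243] k=[108 107 104 84 21]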